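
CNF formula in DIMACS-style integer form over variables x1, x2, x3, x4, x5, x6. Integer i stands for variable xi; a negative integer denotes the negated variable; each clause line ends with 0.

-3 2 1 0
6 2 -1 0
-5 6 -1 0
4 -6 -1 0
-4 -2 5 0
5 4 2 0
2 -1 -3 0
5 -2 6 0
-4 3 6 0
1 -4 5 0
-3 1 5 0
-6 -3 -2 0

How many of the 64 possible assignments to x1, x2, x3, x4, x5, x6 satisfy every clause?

12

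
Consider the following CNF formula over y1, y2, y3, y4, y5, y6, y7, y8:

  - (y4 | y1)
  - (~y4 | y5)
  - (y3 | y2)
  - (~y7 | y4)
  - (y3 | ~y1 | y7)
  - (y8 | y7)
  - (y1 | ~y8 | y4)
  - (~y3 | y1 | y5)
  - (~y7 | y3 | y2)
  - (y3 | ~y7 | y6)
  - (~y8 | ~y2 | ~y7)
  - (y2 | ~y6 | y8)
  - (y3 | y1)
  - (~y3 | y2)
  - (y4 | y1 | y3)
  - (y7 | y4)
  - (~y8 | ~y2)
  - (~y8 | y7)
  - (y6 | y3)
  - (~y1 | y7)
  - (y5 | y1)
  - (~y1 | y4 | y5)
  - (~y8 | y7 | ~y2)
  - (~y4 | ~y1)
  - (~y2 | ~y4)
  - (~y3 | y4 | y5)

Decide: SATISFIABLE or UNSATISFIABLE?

UNSATISFIABLE

y1 = True:
  propagation gives y7=True, y4=True; an empty clause results — contradiction.
y1 = False:
  propagation gives y4=True, y5=True, y3=True, y2=True; an empty clause results — contradiction.
Every branch closes, so no satisfying assignment exists.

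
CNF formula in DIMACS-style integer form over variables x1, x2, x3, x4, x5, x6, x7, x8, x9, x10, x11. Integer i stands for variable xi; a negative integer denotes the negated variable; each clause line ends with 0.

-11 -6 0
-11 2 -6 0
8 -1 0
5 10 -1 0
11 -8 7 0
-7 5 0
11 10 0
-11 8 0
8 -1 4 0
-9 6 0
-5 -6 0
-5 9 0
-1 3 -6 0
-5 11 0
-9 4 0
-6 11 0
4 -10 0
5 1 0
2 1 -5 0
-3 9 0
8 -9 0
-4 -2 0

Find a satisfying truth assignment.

x1=T, x2=F, x3=F, x4=T, x5=F, x6=F, x7=F, x8=T, x9=F, x10=T, x11=T

Check each clause:
  1. (NOT x11 OR NOT x6) — NOT x6 is true.
  2. (NOT x6 OR x2 OR NOT x11) — NOT x6 is true.
  3. (x8 OR NOT x1) — x8 is true.
  4. (NOT x1 OR x10 OR x5) — x10 is true.
  5. (x7 OR x11 OR NOT x8) — x11 is true.
  6. (NOT x7 OR x5) — NOT x7 is true.
  7. (x10 OR x11) — x10 is true.
  8. (x8 OR NOT x11) — x8 is true.
  9. (x8 OR x4 OR NOT x1) — x8 is true.
  10. (NOT x9 OR x6) — NOT x9 is true.
  11. (NOT x5 OR NOT x6) — NOT x6 is true.
  12. (x9 OR NOT x5) — NOT x5 is true.
  13. (NOT x1 OR x3 OR NOT x6) — NOT x6 is true.
  14. (NOT x5 OR x11) — x11 is true.
  15. (NOT x9 OR x4) — x4 is true.
  16. (NOT x6 OR x11) — NOT x6 is true.
  17. (x4 OR NOT x10) — x4 is true.
  18. (x5 OR x1) — x1 is true.
  19. (x1 OR NOT x5 OR x2) — x1 is true.
  20. (NOT x3 OR x9) — NOT x3 is true.
  21. (x8 OR NOT x9) — x8 is true.
  22. (NOT x2 OR NOT x4) — NOT x2 is true.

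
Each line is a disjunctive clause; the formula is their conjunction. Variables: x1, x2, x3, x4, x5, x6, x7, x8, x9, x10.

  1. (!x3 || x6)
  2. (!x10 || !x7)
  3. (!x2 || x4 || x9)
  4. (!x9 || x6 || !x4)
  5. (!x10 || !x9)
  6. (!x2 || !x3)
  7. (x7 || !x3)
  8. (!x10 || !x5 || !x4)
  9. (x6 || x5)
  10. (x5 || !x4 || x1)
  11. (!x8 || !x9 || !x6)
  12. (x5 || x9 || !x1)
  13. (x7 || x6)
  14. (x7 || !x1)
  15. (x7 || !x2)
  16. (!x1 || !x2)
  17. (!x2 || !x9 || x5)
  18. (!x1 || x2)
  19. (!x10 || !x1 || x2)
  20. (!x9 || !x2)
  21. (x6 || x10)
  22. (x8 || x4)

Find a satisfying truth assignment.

x1=False  x2=False  x3=False  x4=True  x5=True  x6=True  x7=True  x8=True  x9=False  x10=False

x3 occurs only negated in the remaining clauses — set x3 = False.
Set x1 = False and propagate.
The remaining clauses are satisfied by x2 = False, x4 = True, x5 = True, x6 = True, x7 = True, x8 = True, x9 = False, x10 = False.
Every clause has at least one true literal under this assignment.
Check each clause:
  1. (!x3 || x6) — !x3 is true.
  2. (!x7 || !x10) — !x10 is true.
  3. (x4 || x9 || !x2) — x4 is true.
  4. (!x9 || !x4 || x6) — x6 is true.
  5. (!x9 || !x10) — !x10 is true.
  6. (!x2 || !x3) — !x3 is true.
  7. (x7 || !x3) — !x3 is true.
  8. (!x5 || !x4 || !x10) — !x10 is true.
  9. (x6 || x5) — x5 is true.
  10. (x5 || x1 || !x4) — x5 is true.
  11. (!x8 || !x6 || !x9) — !x9 is true.
  12. (x9 || x5 || !x1) — x5 is true.
  13. (x6 || x7) — x6 is true.
  14. (x7 || !x1) — !x1 is true.
  15. (!x2 || x7) — !x2 is true.
  16. (!x2 || !x1) — !x1 is true.
  17. (!x2 || !x9 || x5) — x5 is true.
  18. (!x1 || x2) — !x1 is true.
  19. (x2 || !x10 || !x1) — !x1 is true.
  20. (!x2 || !x9) — !x2 is true.
  21. (x6 || x10) — x6 is true.
  22. (x8 || x4) — x8 is true.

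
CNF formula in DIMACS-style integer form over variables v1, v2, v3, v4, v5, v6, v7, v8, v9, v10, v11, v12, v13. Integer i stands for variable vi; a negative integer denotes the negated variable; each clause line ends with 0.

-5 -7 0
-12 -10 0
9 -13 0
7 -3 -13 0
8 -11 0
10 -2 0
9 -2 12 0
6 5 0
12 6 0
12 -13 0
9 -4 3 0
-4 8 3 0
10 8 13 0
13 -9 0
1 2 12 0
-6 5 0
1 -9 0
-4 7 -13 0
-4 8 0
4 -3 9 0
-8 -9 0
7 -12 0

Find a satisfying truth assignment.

v1=True, v2=False, v3=True, v4=True, v5=True, v6=True, v7=False, v8=True, v9=False, v10=True, v11=False, v12=False, v13=False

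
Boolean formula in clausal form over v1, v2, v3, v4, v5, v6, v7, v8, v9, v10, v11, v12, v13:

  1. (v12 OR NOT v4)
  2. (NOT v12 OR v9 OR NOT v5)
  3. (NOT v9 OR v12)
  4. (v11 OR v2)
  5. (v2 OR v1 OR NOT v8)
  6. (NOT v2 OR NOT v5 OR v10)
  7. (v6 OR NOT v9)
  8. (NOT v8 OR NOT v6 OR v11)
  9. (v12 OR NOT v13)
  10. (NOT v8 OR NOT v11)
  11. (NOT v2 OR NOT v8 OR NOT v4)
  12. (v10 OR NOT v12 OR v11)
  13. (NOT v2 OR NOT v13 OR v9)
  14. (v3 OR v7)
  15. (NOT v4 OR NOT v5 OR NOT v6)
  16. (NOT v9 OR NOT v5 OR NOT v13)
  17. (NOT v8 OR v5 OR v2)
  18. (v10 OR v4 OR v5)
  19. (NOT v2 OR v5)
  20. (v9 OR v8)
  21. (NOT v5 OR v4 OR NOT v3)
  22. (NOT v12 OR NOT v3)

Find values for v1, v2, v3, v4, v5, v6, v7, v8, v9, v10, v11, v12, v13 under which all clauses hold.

v1=1, v2=0, v3=0, v4=0, v5=1, v6=1, v7=1, v8=0, v9=1, v10=1, v11=1, v12=1, v13=0

Pure literal: v1 appears only positively; assign v1 = True.
v7 occurs only positively in the remaining clauses — set v7 = True.
Branch on v2: take v2 = False.
  then v11 is forced to True.
  then v8 is forced to False.
  then v9 is forced to True.
  then v12 is forced to True.
  then v6 is forced to True.
  then v3 is forced to False.
Try v4 = False.
The remaining clauses are satisfied by v5 = True, v10 = True, v13 = False.
Check each clause:
  1. (v12 OR NOT v4) — NOT v4 is true.
  2. (v9 OR NOT v12 OR NOT v5) — v9 is true.
  3. (v12 OR NOT v9) — v12 is true.
  4. (v11 OR v2) — v11 is true.
  5. (v1 OR NOT v8 OR v2) — NOT v8 is true.
  6. (v10 OR NOT v2 OR NOT v5) — v10 is true.
  7. (v6 OR NOT v9) — v6 is true.
  8. (NOT v6 OR NOT v8 OR v11) — NOT v8 is true.
  9. (NOT v13 OR v12) — NOT v13 is true.
  10. (NOT v11 OR NOT v8) — NOT v8 is true.
  11. (NOT v2 OR NOT v8 OR NOT v4) — NOT v8 is true.
  12. (NOT v12 OR v10 OR v11) — v10 is true.
  13. (NOT v2 OR NOT v13 OR v9) — v9 is true.
  14. (v3 OR v7) — v7 is true.
  15. (NOT v6 OR NOT v4 OR NOT v5) — NOT v4 is true.
  16. (NOT v9 OR NOT v13 OR NOT v5) — NOT v13 is true.
  17. (v5 OR NOT v8 OR v2) — NOT v8 is true.
  18. (v4 OR v10 OR v5) — v10 is true.
  19. (NOT v2 OR v5) — v5 is true.
  20. (v8 OR v9) — v9 is true.
  21. (v4 OR NOT v3 OR NOT v5) — NOT v3 is true.
  22. (NOT v12 OR NOT v3) — NOT v3 is true.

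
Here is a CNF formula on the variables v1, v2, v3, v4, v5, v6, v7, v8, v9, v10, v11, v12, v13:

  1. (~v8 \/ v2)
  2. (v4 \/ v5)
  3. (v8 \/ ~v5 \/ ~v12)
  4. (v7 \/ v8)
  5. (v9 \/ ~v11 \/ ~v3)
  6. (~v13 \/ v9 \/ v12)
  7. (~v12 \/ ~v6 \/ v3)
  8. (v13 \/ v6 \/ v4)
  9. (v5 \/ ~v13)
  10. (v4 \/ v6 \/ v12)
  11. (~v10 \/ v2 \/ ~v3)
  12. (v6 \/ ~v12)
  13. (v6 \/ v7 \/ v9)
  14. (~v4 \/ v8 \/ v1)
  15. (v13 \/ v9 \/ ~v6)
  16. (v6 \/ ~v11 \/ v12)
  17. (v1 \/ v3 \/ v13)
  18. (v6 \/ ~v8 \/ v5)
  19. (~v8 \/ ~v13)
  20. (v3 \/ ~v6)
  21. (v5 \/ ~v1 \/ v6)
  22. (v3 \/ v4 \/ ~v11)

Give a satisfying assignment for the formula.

v2 occurs only positively in the remaining clauses — set v2 = True.
v9 occurs only positively in the remaining clauses — set v9 = True.
Set v1 = True and propagate.
Try v3 = True.
Branch on v4: take v4 = True.
The remaining clauses are satisfied by v5 = True, v6 = True, v7 = False, v8 = True, v10 = True, v11 = True, v12 = False, v13 = False.
Check each clause:
  1. (~v8 \/ v2) — v2 is true.
  2. (v5 \/ v4) — v4 is true.
  3. (~v12 \/ v8 \/ ~v5) — v8 is true.
  4. (v8 \/ v7) — v8 is true.
  5. (~v11 \/ v9 \/ ~v3) — v9 is true.
  6. (v12 \/ ~v13 \/ v9) — v9 is true.
  7. (~v6 \/ v3 \/ ~v12) — v3 is true.
  8. (v4 \/ v13 \/ v6) — v4 is true.
  9. (v5 \/ ~v13) — ~v13 is true.
  10. (v12 \/ v4 \/ v6) — v4 is true.
  11. (~v10 \/ ~v3 \/ v2) — v2 is true.
  12. (~v12 \/ v6) — ~v12 is true.
  13. (v9 \/ v7 \/ v6) — v9 is true.
  14. (~v4 \/ v1 \/ v8) — v8 is true.
  15. (v9 \/ ~v6 \/ v13) — v9 is true.
  16. (v12 \/ ~v11 \/ v6) — v6 is true.
  17. (v13 \/ v3 \/ v1) — v1 is true.
  18. (v5 \/ v6 \/ ~v8) — v5 is true.
  19. (~v8 \/ ~v13) — ~v13 is true.
  20. (v3 \/ ~v6) — v3 is true.
  21. (~v1 \/ v6 \/ v5) — v5 is true.
  22. (~v11 \/ v4 \/ v3) — v3 is true.

v1=True, v2=True, v3=True, v4=True, v5=True, v6=True, v7=False, v8=True, v9=True, v10=True, v11=True, v12=False, v13=False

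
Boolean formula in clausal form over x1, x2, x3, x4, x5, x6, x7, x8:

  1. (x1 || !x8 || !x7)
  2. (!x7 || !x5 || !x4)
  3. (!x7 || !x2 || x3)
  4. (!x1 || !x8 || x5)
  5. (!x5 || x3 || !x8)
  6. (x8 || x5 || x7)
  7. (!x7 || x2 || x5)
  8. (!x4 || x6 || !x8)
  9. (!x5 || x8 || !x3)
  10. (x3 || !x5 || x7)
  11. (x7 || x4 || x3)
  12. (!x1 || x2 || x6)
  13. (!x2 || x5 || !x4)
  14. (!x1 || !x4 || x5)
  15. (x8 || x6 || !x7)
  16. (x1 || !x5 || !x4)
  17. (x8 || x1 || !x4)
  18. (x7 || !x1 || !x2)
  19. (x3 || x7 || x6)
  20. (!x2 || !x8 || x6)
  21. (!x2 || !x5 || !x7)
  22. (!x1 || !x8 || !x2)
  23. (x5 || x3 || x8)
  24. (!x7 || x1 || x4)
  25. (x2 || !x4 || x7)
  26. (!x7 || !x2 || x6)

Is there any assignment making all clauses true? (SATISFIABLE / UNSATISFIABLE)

x6 occurs only positively in the remaining clauses — set x6 = True.
Try x1 = True.
Set x2 = False and propagate.
For the remaining variables, x3 = True, x4 = False, x5 = True, x7 = False, x8 = True works.
So x1=True, x2=False, x3=True, x4=False, x5=True, x6=True, x7=False, x8=True is a satisfying assignment.

SATISFIABLE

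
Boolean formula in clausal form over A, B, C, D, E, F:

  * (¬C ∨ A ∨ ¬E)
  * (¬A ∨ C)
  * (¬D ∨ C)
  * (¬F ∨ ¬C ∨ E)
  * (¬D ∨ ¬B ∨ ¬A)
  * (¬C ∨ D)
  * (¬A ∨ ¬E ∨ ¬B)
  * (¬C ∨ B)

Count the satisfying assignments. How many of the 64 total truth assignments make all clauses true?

Case analysis on C and A:
  C=T, A=T: a clause becomes empty — 0.
  C=T, A=F: remaining (B,D,E,F) ∈ {(T,T,F,F)} — 1.
  C=F, A=T: a clause becomes empty — 0.
  C=F, A=F: forces D=F; B, E, F free → 2^3 = 8.
Total: 0 + 1 + 0 + 8 = 9.

9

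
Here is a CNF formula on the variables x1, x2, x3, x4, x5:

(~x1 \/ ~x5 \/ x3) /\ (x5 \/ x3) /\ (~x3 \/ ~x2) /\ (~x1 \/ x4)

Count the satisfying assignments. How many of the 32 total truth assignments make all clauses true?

Case analysis on x3 and x1:
  x3=T, x1=T: remaining (x2,x4,x5) ∈ {(F,T,F); (F,T,T)} — 2.
  x3=T, x1=F: remaining (x2,x4,x5) ∈ {(F,F,F); (F,F,T); (F,T,F); (F,T,T)} — 4.
  x3=F, x1=T: a clause becomes empty — 0.
  x3=F, x1=F: remaining (x2,x4,x5) ∈ {(F,F,T); (F,T,T); (T,F,T); (T,T,T)} — 4.
Total: 2 + 4 + 0 + 4 = 10.

10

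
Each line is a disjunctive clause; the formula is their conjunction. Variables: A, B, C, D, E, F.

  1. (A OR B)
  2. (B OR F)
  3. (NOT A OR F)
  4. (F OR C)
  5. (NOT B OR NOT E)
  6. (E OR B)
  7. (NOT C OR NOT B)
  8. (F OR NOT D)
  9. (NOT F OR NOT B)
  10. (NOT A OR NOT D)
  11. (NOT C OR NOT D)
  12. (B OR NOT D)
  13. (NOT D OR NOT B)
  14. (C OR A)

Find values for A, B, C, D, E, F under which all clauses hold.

A = True, B = False, C = True, D = False, E = True, F = True

Pure literal: D appears only negated; assign D = False.
Branch on A: take A = True.
  then F is forced to True.
  then B is forced to False.
  then E is forced to True.
C is now unconstrained; take C = True.
Every clause has at least one true literal under this assignment.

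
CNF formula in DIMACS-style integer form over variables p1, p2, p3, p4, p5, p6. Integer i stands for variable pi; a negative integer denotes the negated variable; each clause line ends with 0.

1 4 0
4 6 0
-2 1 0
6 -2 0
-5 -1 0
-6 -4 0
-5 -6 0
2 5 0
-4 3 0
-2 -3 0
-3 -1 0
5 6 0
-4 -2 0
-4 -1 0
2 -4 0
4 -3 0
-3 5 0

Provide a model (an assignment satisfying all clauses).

p1 = True, p2 = True, p3 = False, p4 = False, p5 = False, p6 = True

Check each clause:
  1. (p1 OR p4) — p1 is true.
  2. (p4 OR p6) — p6 is true.
  3. (NOT p2 OR p1) — p1 is true.
  4. (NOT p2 OR p6) — p6 is true.
  5. (NOT p5 OR NOT p1) — NOT p5 is true.
  6. (NOT p6 OR NOT p4) — NOT p4 is true.
  7. (NOT p5 OR NOT p6) — NOT p5 is true.
  8. (p2 OR p5) — p2 is true.
  9. (NOT p4 OR p3) — NOT p4 is true.
  10. (NOT p3 OR NOT p2) — NOT p3 is true.
  11. (NOT p1 OR NOT p3) — NOT p3 is true.
  12. (p6 OR p5) — p6 is true.
  13. (NOT p2 OR NOT p4) — NOT p4 is true.
  14. (NOT p4 OR NOT p1) — NOT p4 is true.
  15. (p2 OR NOT p4) — p2 is true.
  16. (NOT p3 OR p4) — NOT p3 is true.
  17. (p5 OR NOT p3) — NOT p3 is true.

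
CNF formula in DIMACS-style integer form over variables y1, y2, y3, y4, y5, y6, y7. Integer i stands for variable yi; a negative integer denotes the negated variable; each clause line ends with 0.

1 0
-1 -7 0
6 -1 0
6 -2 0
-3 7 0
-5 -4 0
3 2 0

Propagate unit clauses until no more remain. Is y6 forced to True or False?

(y1) stands alone — y1 = True.
(NOT y1 OR NOT y7) with y1 = True leaves only NOT y7, so y7 = False.
From (y6 OR NOT y1) and y1 = True: y6 = True.

True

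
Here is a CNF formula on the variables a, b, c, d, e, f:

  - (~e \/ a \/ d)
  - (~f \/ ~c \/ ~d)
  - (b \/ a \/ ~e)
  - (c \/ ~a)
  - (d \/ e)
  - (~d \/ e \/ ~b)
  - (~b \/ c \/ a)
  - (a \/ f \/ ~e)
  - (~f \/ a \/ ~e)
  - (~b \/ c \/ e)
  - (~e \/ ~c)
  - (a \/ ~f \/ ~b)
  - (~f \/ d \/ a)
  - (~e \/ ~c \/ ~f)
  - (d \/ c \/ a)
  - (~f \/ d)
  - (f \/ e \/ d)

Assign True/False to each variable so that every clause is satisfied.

Branch on a: take a = False.
For the remaining variables, b = False, c = True, d = True, e = False, f = False works.
Check each clause:
  1. (a \/ d \/ ~e) — ~e is true.
  2. (~c \/ ~f \/ ~d) — ~f is true.
  3. (a \/ ~e \/ b) — ~e is true.
  4. (c \/ ~a) — c is true.
  5. (d \/ e) — d is true.
  6. (~d \/ ~b \/ e) — ~b is true.
  7. (c \/ ~b \/ a) — c is true.
  8. (a \/ ~e \/ f) — ~e is true.
  9. (~f \/ a \/ ~e) — ~f is true.
  10. (c \/ ~b \/ e) — c is true.
  11. (~c \/ ~e) — ~e is true.
  12. (a \/ ~f \/ ~b) — ~f is true.
  13. (d \/ ~f \/ a) — ~f is true.
  14. (~f \/ ~e \/ ~c) — ~f is true.
  15. (c \/ a \/ d) — c is true.
  16. (d \/ ~f) — ~f is true.
  17. (d \/ f \/ e) — d is true.

a=F, b=F, c=T, d=T, e=F, f=F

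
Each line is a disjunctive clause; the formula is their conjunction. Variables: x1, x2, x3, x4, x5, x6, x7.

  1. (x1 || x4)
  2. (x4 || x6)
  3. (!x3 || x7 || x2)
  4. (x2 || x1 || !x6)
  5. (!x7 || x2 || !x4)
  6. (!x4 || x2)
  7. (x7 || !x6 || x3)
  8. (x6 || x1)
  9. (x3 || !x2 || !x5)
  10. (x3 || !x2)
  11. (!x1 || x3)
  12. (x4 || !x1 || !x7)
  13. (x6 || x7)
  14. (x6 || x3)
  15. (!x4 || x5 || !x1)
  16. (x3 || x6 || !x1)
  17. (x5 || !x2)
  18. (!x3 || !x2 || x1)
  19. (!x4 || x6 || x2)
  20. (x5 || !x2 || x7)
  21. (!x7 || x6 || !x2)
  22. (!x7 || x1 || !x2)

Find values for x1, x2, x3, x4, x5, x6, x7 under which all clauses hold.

x1=True, x2=True, x3=True, x4=True, x5=True, x6=True, x7=False

Check each clause:
  1. (x1 || x4) — x1 is true.
  2. (x4 || x6) — x4 is true.
  3. (x2 || !x3 || x7) — x2 is true.
  4. (x1 || !x6 || x2) — x1 is true.
  5. (x2 || !x7 || !x4) — !x7 is true.
  6. (x2 || !x4) — x2 is true.
  7. (!x6 || x7 || x3) — x3 is true.
  8. (x1 || x6) — x1 is true.
  9. (x3 || !x2 || !x5) — x3 is true.
  10. (x3 || !x2) — x3 is true.
  11. (!x1 || x3) — x3 is true.
  12. (!x1 || !x7 || x4) — !x7 is true.
  13. (x6 || x7) — x6 is true.
  14. (x6 || x3) — x3 is true.
  15. (!x4 || x5 || !x1) — x5 is true.
  16. (x6 || !x1 || x3) — x3 is true.
  17. (x5 || !x2) — x5 is true.
  18. (!x2 || !x3 || x1) — x1 is true.
  19. (x6 || x2 || !x4) — x2 is true.
  20. (!x2 || x5 || x7) — x5 is true.
  21. (x6 || !x2 || !x7) — !x7 is true.
  22. (x1 || !x2 || !x7) — x1 is true.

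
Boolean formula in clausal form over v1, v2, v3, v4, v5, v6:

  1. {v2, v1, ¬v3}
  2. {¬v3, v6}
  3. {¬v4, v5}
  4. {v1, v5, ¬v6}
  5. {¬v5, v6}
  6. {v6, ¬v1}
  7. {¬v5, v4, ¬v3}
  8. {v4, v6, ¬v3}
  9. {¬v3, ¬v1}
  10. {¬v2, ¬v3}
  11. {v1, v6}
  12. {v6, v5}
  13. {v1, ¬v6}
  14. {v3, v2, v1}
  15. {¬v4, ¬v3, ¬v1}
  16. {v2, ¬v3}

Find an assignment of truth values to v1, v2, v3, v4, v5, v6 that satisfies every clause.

v1 = True, v2 = False, v3 = False, v4 = False, v5 = False, v6 = True

Branch on v1: take v1 = True.
  then v6 is forced to True.
  then v3 is forced to False.
Try v4 = False.
v2, v5 are now unconstrained; take v2 = False, v5 = False.
Every clause has at least one true literal under this assignment.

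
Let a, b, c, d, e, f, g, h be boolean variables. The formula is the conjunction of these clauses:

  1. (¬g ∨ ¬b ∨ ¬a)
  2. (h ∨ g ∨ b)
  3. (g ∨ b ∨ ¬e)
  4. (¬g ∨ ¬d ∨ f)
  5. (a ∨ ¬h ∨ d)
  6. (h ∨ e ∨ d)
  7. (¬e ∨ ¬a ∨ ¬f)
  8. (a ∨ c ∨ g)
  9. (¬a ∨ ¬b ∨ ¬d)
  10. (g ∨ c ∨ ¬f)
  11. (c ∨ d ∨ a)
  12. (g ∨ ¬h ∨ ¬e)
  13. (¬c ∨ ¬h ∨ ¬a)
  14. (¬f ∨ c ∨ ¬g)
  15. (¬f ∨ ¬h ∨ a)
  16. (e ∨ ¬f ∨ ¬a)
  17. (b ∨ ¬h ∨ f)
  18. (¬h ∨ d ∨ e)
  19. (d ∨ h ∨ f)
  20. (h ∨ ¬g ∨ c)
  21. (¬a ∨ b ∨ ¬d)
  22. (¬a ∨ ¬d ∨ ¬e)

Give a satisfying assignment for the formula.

a=F, b=T, c=T, d=T, e=T, f=T, g=T, h=F

Branch on a: take a = False.
Branch on b: take b = True.
Try c = True.
The remaining clauses are satisfied by d = True, e = True, f = True, g = True, h = False.
Every clause has at least one true literal under this assignment.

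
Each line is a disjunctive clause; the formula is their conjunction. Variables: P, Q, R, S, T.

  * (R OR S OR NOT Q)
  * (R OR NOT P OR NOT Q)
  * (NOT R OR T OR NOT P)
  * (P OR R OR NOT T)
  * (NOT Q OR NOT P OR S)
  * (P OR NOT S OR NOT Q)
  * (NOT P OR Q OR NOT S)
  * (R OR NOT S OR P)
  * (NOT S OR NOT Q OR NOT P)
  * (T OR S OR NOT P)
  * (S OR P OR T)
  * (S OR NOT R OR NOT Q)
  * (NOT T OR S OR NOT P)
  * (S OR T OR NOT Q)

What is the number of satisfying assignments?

3

The models are:
  P=F Q=F R=T S=F T=T
  P=F Q=F R=T S=T T=F
  P=F Q=F R=T S=T T=T
That's 3 in total.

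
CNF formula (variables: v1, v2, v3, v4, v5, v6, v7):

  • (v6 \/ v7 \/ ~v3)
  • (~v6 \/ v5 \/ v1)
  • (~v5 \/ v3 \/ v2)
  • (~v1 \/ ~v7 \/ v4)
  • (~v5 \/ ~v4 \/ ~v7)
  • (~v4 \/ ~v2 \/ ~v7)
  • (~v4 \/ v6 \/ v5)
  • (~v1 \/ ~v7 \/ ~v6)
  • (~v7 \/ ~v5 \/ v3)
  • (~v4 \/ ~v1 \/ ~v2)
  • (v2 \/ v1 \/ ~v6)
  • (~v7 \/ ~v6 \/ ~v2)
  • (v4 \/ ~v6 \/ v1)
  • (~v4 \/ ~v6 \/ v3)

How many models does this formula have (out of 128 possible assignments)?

Case analysis on v6 and v4:
  v6=T, v4=T: remaining (v1,v2,v3,v5,v7) ∈ {(F,T,T,T,F); (T,F,T,F,F); (T,F,T,T,F)} — 3.
  v6=T, v4=F: 7 of the 32 assignments to (v1,v2,v3,v5,v7) work.
  v6=F, v4=T: remaining (v1,v2,v3,v5,v7) ∈ {(F,T,F,T,F)} — 1.
  v6=F, v4=F: 12 of the 32 assignments to (v1,v2,v3,v5,v7) work.
Total: 3 + 7 + 1 + 12 = 23.

23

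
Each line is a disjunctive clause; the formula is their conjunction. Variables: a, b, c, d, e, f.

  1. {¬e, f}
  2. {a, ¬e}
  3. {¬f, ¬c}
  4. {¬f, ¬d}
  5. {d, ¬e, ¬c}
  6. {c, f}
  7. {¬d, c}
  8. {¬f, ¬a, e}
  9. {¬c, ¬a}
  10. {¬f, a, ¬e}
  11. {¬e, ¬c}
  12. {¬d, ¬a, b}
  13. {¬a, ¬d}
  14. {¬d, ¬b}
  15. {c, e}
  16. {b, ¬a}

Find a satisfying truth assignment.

Try a = False.
  then e is forced to False.
  then c is forced to True.
  then f is forced to False.
Branch on b: take b = False.
d is now unconstrained; take d = True.

a=False, b=False, c=True, d=True, e=False, f=False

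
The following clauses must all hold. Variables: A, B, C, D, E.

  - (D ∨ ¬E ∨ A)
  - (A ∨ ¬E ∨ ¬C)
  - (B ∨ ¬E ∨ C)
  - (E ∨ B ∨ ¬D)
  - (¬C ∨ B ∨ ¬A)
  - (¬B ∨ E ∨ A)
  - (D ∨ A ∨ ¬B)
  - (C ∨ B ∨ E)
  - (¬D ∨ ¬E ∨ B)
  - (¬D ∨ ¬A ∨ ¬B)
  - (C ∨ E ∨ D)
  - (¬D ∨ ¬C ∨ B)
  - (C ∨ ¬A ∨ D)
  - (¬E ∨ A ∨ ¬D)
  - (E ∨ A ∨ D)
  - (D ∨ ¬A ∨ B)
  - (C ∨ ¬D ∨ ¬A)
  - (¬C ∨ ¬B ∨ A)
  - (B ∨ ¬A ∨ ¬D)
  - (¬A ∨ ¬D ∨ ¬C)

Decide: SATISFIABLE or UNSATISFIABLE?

SATISFIABLE

Set A = True and propagate.
For the remaining variables, B = True, C = True, D = False, E = True works.
So A = 1, B = 1, C = 1, D = 0, E = 1 is a satisfying assignment.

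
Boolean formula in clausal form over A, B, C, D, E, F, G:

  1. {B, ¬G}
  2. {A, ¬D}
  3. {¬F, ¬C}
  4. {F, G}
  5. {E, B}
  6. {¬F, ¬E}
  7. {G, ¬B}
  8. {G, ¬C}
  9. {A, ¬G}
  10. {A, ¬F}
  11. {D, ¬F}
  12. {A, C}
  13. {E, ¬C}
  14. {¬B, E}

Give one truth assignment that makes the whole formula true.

A=True  B=True  C=False  D=False  E=True  F=False  G=True

A occurs only positively in the remaining clauses — set A = True.
Try B = True.
  then G is forced to True.
  then E is forced to True.
  then F is forced to False.
C, D are now unconstrained; take C = False, D = False.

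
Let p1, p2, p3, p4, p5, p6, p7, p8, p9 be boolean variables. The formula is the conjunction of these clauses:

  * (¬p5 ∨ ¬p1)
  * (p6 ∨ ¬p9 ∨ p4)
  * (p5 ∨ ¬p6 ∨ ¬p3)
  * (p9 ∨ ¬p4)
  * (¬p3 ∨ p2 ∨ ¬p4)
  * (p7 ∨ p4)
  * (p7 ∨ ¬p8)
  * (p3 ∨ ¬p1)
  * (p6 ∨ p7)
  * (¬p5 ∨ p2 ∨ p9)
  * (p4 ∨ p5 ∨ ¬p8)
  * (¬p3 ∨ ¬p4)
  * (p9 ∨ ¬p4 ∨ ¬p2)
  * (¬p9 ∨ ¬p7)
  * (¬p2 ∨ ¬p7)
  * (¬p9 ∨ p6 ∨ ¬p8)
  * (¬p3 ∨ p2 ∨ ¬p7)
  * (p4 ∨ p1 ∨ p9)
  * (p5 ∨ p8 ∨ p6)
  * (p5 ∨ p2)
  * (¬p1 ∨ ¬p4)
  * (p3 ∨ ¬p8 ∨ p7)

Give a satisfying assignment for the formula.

p1 = False, p2 = False, p3 = False, p4 = True, p5 = True, p6 = True, p7 = False, p8 = False, p9 = True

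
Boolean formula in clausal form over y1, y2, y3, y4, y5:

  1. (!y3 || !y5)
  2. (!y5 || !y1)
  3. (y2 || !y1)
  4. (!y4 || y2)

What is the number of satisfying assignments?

Case analysis on y1 and y2:
  y1=T, y2=T: remaining (y3,y4,y5) ∈ {(F,F,F); (F,T,F); (T,F,F); (T,T,F)} — 4.
  y1=T, y2=F: a clause becomes empty — 0.
  y1=F, y2=T: y4 free; 3 ways for (y3,y5) × 2^1 = 6.
  y1=F, y2=F: remaining (y3,y4,y5) ∈ {(F,F,F); (F,F,T); (T,F,F)} — 3.
Total: 4 + 0 + 6 + 3 = 13.

13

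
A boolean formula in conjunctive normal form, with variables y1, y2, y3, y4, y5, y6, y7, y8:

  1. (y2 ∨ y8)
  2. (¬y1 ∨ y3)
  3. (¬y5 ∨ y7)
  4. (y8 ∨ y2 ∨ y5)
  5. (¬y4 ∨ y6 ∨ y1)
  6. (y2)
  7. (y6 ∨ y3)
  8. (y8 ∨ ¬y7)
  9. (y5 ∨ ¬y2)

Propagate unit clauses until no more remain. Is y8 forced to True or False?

(y2) is a unit clause: y2 = True.
(¬y2 ∨ y5): since y2 = True, the clause reduces to (y5). y5 = True.
(y7 ∨ ¬y5) with y5 = True leaves only y7, so y7 = True.
In (¬y7 ∨ y8), ¬y7 is now false; y8 must hold, so y8 = True.

True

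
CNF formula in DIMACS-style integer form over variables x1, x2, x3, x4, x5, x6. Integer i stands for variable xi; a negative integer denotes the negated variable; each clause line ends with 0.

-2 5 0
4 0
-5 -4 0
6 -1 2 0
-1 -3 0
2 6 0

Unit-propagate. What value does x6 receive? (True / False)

True

Unit clause (x4) sets x4 = True.
(!x5 || !x4): since x4 = True, the clause reduces to (!x5). x5 = False.
In (x5 || !x2), x5 is now false; !x2 must hold, so x2 = False.
(x6 || x2): since x2 = False, the clause reduces to (x6). x6 = True.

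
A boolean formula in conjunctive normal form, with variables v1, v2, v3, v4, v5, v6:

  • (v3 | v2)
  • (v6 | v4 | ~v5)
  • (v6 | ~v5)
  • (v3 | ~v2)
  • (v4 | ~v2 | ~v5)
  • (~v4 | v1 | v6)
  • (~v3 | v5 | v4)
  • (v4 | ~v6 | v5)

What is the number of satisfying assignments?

12

Split on v4, then v5.
  v4=T, v5=T: remaining (v1,v2,v3,v6) ∈ {(F,F,T,T); (F,T,T,T); (T,F,T,T); (T,T,T,T)} — 4.
  v4=T, v5=F: v2 free; 3 ways for (v1,v3,v6) × 2^1 = 6.
  v4=F, v5=T: remaining (v1,v2,v3,v6) ∈ {(F,F,T,T); (T,F,T,T)} — 2.
  v4=F, v5=F: a clause becomes empty — 0.
Total: 4 + 6 + 2 + 0 = 12.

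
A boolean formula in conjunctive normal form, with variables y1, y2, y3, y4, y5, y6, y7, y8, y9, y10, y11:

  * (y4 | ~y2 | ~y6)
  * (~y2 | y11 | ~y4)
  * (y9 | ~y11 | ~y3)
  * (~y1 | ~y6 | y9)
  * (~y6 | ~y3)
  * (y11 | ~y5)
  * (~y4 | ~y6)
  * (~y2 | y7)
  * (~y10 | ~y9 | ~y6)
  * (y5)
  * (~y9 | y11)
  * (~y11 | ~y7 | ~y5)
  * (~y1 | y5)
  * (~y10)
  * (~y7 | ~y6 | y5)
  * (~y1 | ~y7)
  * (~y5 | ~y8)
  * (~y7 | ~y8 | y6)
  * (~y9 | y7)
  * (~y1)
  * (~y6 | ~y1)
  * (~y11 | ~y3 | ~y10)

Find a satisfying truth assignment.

y1=F  y2=F  y3=F  y4=T  y5=T  y6=F  y7=F  y8=F  y9=F  y10=F  y11=T

Check each clause:
  1. (~y6 | y4 | ~y2) — ~y6 is true.
  2. (~y4 | ~y2 | y11) — y11 is true.
  3. (~y11 | y9 | ~y3) — ~y3 is true.
  4. (~y6 | y9 | ~y1) — ~y6 is true.
  5. (~y3 | ~y6) — ~y6 is true.
  6. (y11 | ~y5) — y11 is true.
  7. (~y4 | ~y6) — ~y6 is true.
  8. (y7 | ~y2) — ~y2 is true.
  9. (~y6 | ~y10 | ~y9) — ~y6 is true.
  10. (y5) — y5 is true.
  11. (y11 | ~y9) — y11 is true.
  12. (~y11 | ~y5 | ~y7) — ~y7 is true.
  13. (y5 | ~y1) — y5 is true.
  14. (~y10) — ~y10 is true.
  15. (~y7 | y5 | ~y6) — ~y7 is true.
  16. (~y1 | ~y7) — ~y7 is true.
  17. (~y5 | ~y8) — ~y8 is true.
  18. (y6 | ~y7 | ~y8) — ~y8 is true.
  19. (~y9 | y7) — ~y9 is true.
  20. (~y1) — ~y1 is true.
  21. (~y1 | ~y6) — ~y6 is true.
  22. (~y3 | ~y11 | ~y10) — ~y3 is true.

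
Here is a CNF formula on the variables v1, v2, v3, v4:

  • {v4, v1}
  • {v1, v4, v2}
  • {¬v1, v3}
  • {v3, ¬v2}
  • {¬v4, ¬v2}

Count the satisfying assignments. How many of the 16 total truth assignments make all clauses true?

5

Satisfying assignments:
  v1=0 v2=0 v3=0 v4=1
  v1=0 v2=0 v3=1 v4=1
  v1=1 v2=0 v3=1 v4=0
  v1=1 v2=0 v3=1 v4=1
  v1=1 v2=1 v3=1 v4=0
Count: 5.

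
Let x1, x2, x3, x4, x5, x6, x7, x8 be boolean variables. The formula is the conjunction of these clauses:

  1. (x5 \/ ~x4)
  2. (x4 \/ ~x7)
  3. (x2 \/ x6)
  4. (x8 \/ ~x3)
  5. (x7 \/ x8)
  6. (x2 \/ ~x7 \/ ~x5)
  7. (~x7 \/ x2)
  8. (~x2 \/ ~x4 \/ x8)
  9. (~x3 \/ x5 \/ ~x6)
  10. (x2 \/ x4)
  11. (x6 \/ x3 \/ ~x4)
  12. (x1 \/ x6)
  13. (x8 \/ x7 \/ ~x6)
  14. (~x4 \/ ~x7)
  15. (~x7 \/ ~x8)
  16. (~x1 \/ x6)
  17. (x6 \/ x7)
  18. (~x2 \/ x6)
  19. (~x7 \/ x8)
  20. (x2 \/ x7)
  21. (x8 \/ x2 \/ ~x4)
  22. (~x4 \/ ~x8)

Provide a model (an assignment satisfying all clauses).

x1=False  x2=True  x3=False  x4=False  x5=False  x6=True  x7=False  x8=True

Set x1 = False and propagate.
  then x6 is forced to True.
For the remaining variables, x2 = True, x3 = False, x4 = False, x5 = False, x7 = False, x8 = True works.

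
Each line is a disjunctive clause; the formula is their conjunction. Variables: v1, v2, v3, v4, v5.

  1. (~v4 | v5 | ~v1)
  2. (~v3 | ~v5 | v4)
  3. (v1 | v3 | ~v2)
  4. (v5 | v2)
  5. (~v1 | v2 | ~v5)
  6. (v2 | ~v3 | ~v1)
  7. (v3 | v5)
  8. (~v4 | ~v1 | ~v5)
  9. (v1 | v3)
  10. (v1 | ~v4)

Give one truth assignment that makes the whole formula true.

Try v1 = True.
Branch on v2: take v2 = True.
Set v3 = False and propagate.
  then v5 is forced to True.
  then v4 is forced to False.
Check each clause:
  1. (~v4 | v5 | ~v1) — ~v4 is true.
  2. (~v5 | v4 | ~v3) — ~v3 is true.
  3. (v1 | v3 | ~v2) — v1 is true.
  4. (v5 | v2) — v2 is true.
  5. (~v1 | ~v5 | v2) — v2 is true.
  6. (~v3 | v2 | ~v1) — v2 is true.
  7. (v3 | v5) — v5 is true.
  8. (~v4 | ~v1 | ~v5) — ~v4 is true.
  9. (v1 | v3) — v1 is true.
  10. (~v4 | v1) — v1 is true.

v1=True, v2=True, v3=False, v4=False, v5=True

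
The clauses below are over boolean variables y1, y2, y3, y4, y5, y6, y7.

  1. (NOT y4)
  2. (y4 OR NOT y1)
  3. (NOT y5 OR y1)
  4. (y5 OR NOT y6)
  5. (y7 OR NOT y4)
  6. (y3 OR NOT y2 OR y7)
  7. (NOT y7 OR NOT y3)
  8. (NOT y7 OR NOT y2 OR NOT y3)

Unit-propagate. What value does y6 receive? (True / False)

(NOT y4) is a unit clause: y4 = False.
(NOT y1 OR y4) with y4 = False leaves only NOT y1, so y1 = False.
From (NOT y5 OR y1) and y1 = False: y5 = False.
From (NOT y6 OR y5) and y5 = False: y6 = False.

False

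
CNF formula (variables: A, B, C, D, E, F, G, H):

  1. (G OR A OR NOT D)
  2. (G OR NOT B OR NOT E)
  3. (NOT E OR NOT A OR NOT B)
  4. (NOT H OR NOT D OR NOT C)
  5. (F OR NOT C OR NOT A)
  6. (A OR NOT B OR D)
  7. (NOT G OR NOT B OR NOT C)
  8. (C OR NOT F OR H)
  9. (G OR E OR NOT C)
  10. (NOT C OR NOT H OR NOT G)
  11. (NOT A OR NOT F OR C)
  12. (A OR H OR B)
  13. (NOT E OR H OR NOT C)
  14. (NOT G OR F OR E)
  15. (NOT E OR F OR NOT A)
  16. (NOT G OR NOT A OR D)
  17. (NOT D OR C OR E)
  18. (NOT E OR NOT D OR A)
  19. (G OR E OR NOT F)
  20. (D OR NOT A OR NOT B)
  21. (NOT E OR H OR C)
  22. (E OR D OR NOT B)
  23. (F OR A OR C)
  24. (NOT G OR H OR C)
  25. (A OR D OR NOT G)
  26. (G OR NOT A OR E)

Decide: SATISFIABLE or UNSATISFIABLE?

SATISFIABLE

Try A = True.
The remaining clauses are satisfied by B = False, C = True, D = False, E = True, F = True, G = False, H = True.
So A=1, B=0, C=1, D=0, E=1, F=1, G=0, H=1 is a satisfying assignment.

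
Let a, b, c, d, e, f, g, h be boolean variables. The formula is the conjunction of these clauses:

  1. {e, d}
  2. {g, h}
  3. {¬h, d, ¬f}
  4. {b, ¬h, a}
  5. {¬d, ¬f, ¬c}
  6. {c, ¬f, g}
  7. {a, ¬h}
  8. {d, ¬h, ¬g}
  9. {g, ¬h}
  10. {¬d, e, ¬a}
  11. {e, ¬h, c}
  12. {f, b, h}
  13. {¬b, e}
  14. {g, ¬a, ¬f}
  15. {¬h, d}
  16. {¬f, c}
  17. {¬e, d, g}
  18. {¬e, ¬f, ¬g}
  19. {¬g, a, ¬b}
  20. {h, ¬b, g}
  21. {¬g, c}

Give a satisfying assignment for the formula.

a=True, b=True, c=True, d=True, e=True, f=False, g=True, h=True

Try a = True.
Try b = True.
  then e is forced to True.
Try c = True.
For the remaining variables, d = True, f = False, g = True, h = True works.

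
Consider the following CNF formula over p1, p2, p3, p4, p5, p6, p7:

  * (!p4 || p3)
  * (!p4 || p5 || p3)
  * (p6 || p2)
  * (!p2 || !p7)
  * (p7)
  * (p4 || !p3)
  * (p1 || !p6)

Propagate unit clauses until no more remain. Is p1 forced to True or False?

True

(p7) is a unit clause: p7 = True.
In (!p2 || !p7), !p7 is now false; !p2 must hold, so p2 = False.
In (p2 || p6), p2 is now false; p6 must hold, so p6 = True.
(p1 || !p6) with p6 = True leaves only p1, so p1 = True.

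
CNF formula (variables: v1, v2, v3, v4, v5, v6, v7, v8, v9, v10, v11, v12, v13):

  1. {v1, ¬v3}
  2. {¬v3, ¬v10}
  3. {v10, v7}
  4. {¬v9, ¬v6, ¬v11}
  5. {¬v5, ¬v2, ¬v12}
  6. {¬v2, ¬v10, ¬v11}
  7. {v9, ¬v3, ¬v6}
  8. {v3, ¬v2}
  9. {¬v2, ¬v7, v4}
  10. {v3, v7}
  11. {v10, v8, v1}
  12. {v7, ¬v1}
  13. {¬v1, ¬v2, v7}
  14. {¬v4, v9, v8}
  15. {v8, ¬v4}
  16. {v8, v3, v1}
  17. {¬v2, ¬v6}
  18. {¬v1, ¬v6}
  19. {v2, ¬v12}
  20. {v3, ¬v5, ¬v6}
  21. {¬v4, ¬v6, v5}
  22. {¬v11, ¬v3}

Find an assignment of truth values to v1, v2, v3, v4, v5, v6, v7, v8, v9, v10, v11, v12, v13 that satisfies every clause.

v6 occurs only negated in the remaining clauses — set v6 = False.
v8 occurs only positively in the remaining clauses — set v8 = True.
Try v1 = True.
  then v7 is forced to True.
Set v2 = False and propagate.
  then v12 is forced to False.
Try v3 = False.
v4, v5, v9, v10, v11, v13 are now unconstrained; take v4 = False, v5 = True, v9 = True, v10 = True, v11 = True, v13 = False.
Every clause has at least one true literal under this assignment.
Check each clause:
  1. {¬v3, v1} — v1 is true.
  2. {¬v3, ¬v10} — ¬v3 is true.
  3. {v7, v10} — v10 is true.
  4. {¬v9, ¬v11, ¬v6} — ¬v6 is true.
  5. {¬v12, ¬v2, ¬v5} — ¬v12 is true.
  6. {¬v2, ¬v11, ¬v10} — ¬v2 is true.
  7. {¬v3, v9, ¬v6} — v9 is true.
  8. {v3, ¬v2} — ¬v2 is true.
  9. {¬v2, v4, ¬v7} — ¬v2 is true.
  10. {v7, v3} — v7 is true.
  11. {v1, v8, v10} — v8 is true.
  12. {v7, ¬v1} — v7 is true.
  13. {v7, ¬v1, ¬v2} — ¬v2 is true.
  14. {v8, ¬v4, v9} — v8 is true.
  15. {¬v4, v8} — v8 is true.
  16. {v8, v1, v3} — v8 is true.
  17. {¬v6, ¬v2} — ¬v6 is true.
  18. {¬v1, ¬v6} — ¬v6 is true.
  19. {v2, ¬v12} — ¬v12 is true.
  20. {v3, ¬v6, ¬v5} — ¬v6 is true.
  21. {¬v4, ¬v6, v5} — ¬v6 is true.
  22. {¬v11, ¬v3} — ¬v3 is true.

v1=T, v2=F, v3=F, v4=F, v5=T, v6=F, v7=T, v8=T, v9=T, v10=T, v11=T, v12=F, v13=F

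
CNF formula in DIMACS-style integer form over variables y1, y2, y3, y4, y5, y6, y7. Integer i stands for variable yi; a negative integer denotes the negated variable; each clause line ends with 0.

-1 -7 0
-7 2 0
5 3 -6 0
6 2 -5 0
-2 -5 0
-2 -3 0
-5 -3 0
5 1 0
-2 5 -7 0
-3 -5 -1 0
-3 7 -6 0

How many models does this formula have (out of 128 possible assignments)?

10

Case analysis on y5 and y2:
  y5=1, y2=1: a clause becomes empty — 0.
  y5=1, y2=0: remaining (y1,y3,y4,y6,y7) ∈ {(0,0,0,1,0); (0,0,1,1,0); (1,0,0,1,0); (1,0,1,1,0)} — 4.
  y5=0, y2=1: remaining (y1,y3,y4,y6,y7) ∈ {(1,0,0,0,0); (1,0,1,0,0)} — 2.
  y5=0, y2=0: remaining (y1,y3,y4,y6,y7) ∈ {(1,0,0,0,0); (1,0,1,0,0); (1,1,0,0,0); (1,1,1,0,0)} — 4.
Total: 0 + 4 + 2 + 4 = 10.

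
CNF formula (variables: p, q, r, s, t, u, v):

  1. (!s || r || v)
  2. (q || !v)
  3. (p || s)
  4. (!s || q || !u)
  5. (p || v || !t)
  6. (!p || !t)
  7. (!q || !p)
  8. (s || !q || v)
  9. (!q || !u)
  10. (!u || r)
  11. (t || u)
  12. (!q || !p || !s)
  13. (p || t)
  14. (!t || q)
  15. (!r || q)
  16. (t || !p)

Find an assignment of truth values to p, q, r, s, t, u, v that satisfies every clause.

p=0  q=1  r=0  s=1  t=1  u=0  v=1

Check each clause:
  1. (r || !s || v) — v is true.
  2. (!v || q) — q is true.
  3. (p || s) — s is true.
  4. (!u || !s || q) — !u is true.
  5. (p || !t || v) — v is true.
  6. (!t || !p) — !p is true.
  7. (!p || !q) — !p is true.
  8. (!q || v || s) — s is true.
  9. (!u || !q) — !u is true.
  10. (r || !u) — !u is true.
  11. (t || u) — t is true.
  12. (!p || !q || !s) — !p is true.
  13. (t || p) — t is true.
  14. (q || !t) — q is true.
  15. (!r || q) — q is true.
  16. (t || !p) — t is true.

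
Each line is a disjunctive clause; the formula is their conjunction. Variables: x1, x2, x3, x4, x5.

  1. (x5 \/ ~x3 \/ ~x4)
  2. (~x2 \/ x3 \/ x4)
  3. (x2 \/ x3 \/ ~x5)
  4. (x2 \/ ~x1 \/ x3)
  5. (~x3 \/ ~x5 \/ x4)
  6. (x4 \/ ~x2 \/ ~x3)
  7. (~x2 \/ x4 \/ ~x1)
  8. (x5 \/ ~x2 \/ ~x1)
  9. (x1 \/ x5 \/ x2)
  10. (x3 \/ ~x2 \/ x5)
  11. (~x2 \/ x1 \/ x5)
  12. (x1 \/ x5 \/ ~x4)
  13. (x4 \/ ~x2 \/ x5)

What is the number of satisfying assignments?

Satisfying assignments:
  x1=0 x2=0 x3=1 x4=1 x5=1
  x1=0 x2=1 x3=0 x4=1 x5=1
  x1=0 x2=1 x3=1 x4=1 x5=1
  x1=1 x2=0 x3=1 x4=0 x5=0
  x1=1 x2=0 x3=1 x4=1 x5=1
  x1=1 x2=1 x3=0 x4=1 x5=1
  x1=1 x2=1 x3=1 x4=1 x5=1
Count: 7.

7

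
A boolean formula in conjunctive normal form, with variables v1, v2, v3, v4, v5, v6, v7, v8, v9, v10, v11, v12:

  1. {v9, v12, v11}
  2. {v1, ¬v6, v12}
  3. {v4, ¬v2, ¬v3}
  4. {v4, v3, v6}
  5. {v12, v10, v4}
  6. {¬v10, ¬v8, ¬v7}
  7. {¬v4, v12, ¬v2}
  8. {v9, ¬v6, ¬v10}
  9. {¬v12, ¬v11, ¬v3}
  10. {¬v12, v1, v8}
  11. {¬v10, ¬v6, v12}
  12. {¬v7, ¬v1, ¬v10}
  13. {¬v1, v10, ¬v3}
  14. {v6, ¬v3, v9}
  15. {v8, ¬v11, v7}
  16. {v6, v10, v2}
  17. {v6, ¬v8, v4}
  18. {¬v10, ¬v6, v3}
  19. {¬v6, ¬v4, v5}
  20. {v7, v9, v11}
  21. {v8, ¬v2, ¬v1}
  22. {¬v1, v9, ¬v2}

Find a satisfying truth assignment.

v1=True, v2=False, v3=True, v4=True, v5=True, v6=False, v7=False, v8=True, v9=True, v10=True, v11=True, v12=False

Pure literal: v5 appears only positively; assign v5 = True.
Pure literal: v9 appears only positively; assign v9 = True.
Try v1 = True.
Set v2 = False and propagate.
Set v3 = True and propagate.
  then v10 is forced to True.
  then v7 is forced to False.
The remaining clauses are satisfied by v4 = True, v6 = False, v8 = True, v11 = True, v12 = False.
Every clause has at least one true literal under this assignment.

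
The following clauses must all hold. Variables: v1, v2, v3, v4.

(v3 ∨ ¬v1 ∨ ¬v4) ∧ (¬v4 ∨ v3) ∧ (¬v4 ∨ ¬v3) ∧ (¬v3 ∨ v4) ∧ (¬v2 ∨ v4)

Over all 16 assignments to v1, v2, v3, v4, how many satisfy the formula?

2

Satisfying assignments:
  v1=0 v2=0 v3=0 v4=0
  v1=1 v2=0 v3=0 v4=0
That's 2 in total.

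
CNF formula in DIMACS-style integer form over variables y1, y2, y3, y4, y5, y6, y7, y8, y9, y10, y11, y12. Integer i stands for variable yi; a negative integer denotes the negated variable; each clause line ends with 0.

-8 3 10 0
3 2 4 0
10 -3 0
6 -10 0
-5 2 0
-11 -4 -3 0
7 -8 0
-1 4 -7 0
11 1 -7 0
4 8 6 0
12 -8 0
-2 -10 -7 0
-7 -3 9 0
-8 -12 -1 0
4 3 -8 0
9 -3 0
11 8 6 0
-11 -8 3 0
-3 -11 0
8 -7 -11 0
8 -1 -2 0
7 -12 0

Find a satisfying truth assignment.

y1=1, y2=0, y3=0, y4=1, y5=0, y6=1, y7=1, y8=0, y9=0, y10=1, y11=0, y12=1

y5 occurs only negated in the remaining clauses — set y5 = False.
y6 occurs only positively in the remaining clauses — set y6 = True.
Try y1 = True.
For the remaining variables, y2 = False, y3 = False, y4 = True, y7 = True, y8 = False, y9 = False, y10 = True, y11 = False, y12 = True works.
Every clause has at least one true literal under this assignment.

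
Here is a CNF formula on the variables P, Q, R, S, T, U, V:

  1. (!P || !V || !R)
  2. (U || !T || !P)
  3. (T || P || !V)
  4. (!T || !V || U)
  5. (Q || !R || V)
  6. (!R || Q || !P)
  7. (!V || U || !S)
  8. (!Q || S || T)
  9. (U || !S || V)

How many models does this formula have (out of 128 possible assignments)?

Case analysis on V and P:
  V=T, P=T: 8 of the 32 assignments to (Q,R,S,T,U) work.
  V=T, P=F: forces T=T; U=T; Q, R, S free → 2^3 = 8.
  V=F, P=T: 11 of the 32 assignments to (Q,R,S,T,U) work.
  V=F, P=F: 14 of the 32 assignments to (Q,R,S,T,U) work.
Total: 8 + 8 + 11 + 14 = 41.

41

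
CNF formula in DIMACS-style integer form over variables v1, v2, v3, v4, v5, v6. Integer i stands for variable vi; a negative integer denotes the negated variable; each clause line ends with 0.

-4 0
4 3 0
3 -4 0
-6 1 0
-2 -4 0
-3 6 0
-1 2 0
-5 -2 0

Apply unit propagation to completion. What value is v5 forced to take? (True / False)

False

Unit clause (¬v4) sets v4 = False.
In (v4 ∨ v3), v4 is now false; v3 must hold, so v3 = True.
From (v6 ∨ ¬v3) and v3 = True: v6 = True.
(¬v6 ∨ v1) with v6 = True leaves only v1, so v1 = True.
(v2 ∨ ¬v1) with v1 = True leaves only v2, so v2 = True.
In (¬v2 ∨ ¬v5), ¬v2 is now false; ¬v5 must hold, so v5 = False.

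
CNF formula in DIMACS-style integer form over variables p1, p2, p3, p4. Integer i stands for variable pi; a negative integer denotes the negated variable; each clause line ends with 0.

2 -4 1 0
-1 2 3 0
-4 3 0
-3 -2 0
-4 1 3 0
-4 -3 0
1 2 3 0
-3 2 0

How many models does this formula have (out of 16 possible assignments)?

2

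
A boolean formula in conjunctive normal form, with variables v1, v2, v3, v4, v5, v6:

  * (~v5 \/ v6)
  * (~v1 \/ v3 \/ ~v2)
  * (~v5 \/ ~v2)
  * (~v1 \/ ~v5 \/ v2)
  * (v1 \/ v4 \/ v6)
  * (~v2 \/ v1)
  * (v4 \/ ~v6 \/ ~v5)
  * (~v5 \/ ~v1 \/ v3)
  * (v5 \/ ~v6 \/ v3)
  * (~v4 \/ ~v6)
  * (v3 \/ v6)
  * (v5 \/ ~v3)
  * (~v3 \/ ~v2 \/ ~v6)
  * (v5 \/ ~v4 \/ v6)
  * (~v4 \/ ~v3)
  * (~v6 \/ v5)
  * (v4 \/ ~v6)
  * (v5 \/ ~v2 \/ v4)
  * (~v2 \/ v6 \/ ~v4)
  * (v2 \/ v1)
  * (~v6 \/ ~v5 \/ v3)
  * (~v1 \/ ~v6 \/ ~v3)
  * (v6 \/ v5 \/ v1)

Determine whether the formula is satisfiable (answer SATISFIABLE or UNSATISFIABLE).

v6 = True:
  propagation gives v4=False; an empty clause results — contradiction.
v6 = False:
  propagation gives v5=False, v3=True; an empty clause results — contradiction.
Every branch closes, so no satisfying assignment exists.

UNSATISFIABLE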